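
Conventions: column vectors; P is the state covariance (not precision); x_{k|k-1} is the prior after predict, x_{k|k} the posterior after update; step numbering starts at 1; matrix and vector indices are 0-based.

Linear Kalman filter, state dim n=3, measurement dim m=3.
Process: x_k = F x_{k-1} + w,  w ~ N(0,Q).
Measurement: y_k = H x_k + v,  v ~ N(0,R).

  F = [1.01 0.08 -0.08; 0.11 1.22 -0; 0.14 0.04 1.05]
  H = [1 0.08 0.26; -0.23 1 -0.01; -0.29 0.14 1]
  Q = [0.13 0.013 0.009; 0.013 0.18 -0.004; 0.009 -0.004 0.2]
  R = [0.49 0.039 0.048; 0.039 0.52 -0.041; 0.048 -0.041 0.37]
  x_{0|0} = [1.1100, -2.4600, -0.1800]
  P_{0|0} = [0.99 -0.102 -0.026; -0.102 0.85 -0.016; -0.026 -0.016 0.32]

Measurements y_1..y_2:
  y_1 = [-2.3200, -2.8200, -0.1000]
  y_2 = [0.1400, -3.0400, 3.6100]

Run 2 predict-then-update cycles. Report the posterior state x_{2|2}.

x_post = [-0.9778, -3.1799, 1.9215]

step 1: x^-=[0.9387, -2.8791, -0.1320]  P^-=[1.1353 0.0812 0.0910; 0.0812 1.4297 0.0114; 0.0910 0.0114 0.5634]  S=[1.7333 -0.0330 -0.0238; -0.0330 1.9727 0.1938; -0.0238 0.1938 1.0008]  K=[0.6685 -0.0610 -0.1990; 0.1288 0.7122 0.0530; 0.1440 -0.0596 0.5532]  nu=[-2.9941, 0.2737, 0.7073]  x^+=[-1.2203, -3.0323, -0.1882]  P^+=[0.3000 0.0719 0.0379; 0.0719 0.3894 -0.0371; 0.0379 -0.0371 0.2302]
step 2: x^-=[-1.4600, -3.8336, -0.4897]  P^-=[0.4460 0.1769 0.0738; 0.1769 0.7824 -0.0109; 0.0738 -0.0109 0.4692]  S=[1.0389 0.1634 0.1370; 0.1634 1.2453 0.0090; 0.1370 0.0090 0.8318]  K=[0.4770 -0.0027 -0.1156; 0.1330 0.5781 0.0288; 0.1269 -0.0465 0.5161]  nu=[2.0340, 0.4529, 4.2130]  x^+=[-0.9778, -3.1799, 1.9215]  P^+=[0.2140 0.0715 0.0323; 0.0715 0.3207 -0.0308; 0.0323 -0.0308 0.2126]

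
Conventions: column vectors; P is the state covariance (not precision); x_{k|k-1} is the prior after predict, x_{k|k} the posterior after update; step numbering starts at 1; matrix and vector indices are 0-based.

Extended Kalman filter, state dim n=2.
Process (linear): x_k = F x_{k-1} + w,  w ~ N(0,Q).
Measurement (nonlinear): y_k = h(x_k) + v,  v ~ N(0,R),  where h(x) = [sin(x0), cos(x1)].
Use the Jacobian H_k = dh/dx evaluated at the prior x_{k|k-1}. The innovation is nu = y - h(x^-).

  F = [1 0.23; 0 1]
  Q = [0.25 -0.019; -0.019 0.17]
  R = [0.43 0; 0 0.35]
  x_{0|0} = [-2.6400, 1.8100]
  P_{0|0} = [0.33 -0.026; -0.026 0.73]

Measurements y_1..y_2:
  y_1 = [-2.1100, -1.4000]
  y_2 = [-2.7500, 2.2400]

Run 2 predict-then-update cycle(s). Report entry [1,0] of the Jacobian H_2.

step 1: x^-=[-2.2237, 1.8100]  P^-=[0.6067 0.1229; 0.1229 0.9000]  H_jac=[-0.6075 0.0000; 0.0000 -0.9715]  S=[0.6539 0.0725; 0.0725 1.1995]  K=[-0.5563 -0.0659; -0.0335 -0.7269]  nu=[-1.3157, -1.1631]  x^+=[-1.4151, 2.6996]  P^+=[0.3938 0.0237; 0.0237 0.2619]
step 2: x^-=[-0.7942, 2.6996]  P^-=[0.6685 0.0650; 0.0650 0.4319]  H_jac=[0.7008 0.0000; 0.0000 -0.4277]  S=[0.7584 -0.0195; -0.0195 0.4290]  K=[0.6169 -0.0368; 0.0490 -0.4284]  nu=[-2.0367, 3.1439]  x^+=[-2.1662, 1.2530]  P^+=[0.3785 0.0301; 0.0301 0.3505]

H_jac[1,0] = 0.0000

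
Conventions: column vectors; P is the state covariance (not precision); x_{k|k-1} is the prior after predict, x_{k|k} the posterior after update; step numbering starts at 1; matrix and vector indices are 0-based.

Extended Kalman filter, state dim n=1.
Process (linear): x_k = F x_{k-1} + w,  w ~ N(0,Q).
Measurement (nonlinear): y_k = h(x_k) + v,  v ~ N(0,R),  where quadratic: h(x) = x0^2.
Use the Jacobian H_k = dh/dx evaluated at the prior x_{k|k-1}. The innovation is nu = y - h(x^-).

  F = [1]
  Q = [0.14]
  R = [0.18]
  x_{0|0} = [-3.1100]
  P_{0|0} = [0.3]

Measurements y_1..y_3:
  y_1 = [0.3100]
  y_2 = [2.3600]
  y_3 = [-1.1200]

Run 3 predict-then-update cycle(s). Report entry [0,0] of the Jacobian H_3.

H_jac[0,0] = -3.0943

step 1: x^-=[-3.1100]  P^-=[0.4400]  H_jac=[-6.2200]  S=[17.2029]  K=[-0.1591]  nu=[-9.3621]  x^+=[-1.6206]  P^+=[0.0046]
step 2: x^-=[-1.6206]  P^-=[0.1446]  H_jac=[-3.2412]  S=[1.6991]  K=[-0.2758]  nu=[-0.2663]  x^+=[-1.5471]  P^+=[0.0153]
step 3: x^-=[-1.5471]  P^-=[0.1553]  H_jac=[-3.0943]  S=[1.6671]  K=[-0.2883]  nu=[-3.5136]  x^+=[-0.5342]  P^+=[0.0168]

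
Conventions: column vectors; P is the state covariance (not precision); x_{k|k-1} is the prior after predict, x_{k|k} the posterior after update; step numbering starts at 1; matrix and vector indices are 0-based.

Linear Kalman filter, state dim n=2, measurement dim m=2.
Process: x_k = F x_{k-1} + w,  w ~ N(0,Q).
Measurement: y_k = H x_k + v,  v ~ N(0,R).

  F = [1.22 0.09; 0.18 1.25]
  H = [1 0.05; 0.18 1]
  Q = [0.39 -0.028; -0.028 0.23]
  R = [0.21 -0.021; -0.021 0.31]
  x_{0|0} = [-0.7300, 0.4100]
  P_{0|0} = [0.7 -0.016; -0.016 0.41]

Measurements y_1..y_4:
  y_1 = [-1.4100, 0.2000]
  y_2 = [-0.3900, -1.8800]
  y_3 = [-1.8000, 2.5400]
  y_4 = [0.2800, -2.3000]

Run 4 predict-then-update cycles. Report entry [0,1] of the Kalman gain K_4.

K[0,1] = 0.0197

step 1: x^-=[-0.8537, 0.3811]  P^-=[1.4317 0.1472; 0.1472 0.8861]  S=[1.6586 0.4295; 0.4295 1.2955]  K=[0.8606 0.0272; -0.0733 0.7287]  nu=[-0.5754, -0.0274]  x^+=[-1.3496, 0.4033]  P^+=[0.1823 -0.0424; -0.0424 0.2351]
step 2: x^-=[-1.6102, 0.2612]  P^-=[0.6539 -0.0269; -0.0269 0.5841]  S=[0.8626 0.0987; 0.0987 0.9056]  K=[0.7544 0.0180; -0.0715 0.6474]  nu=[1.2071, -1.8513]  x^+=[-0.7329, -1.0237]  P^+=[0.1600 -0.0391; -0.0391 0.2092]
step 3: x^-=[-0.9862, -1.4116]  P^-=[0.6213 -0.0295; -0.0295 0.5445]  S=[0.8297 0.0883; 0.0883 0.8640]  K=[0.7450 0.0191; -0.0699 0.6312]  nu=[-0.7432, 4.1291]  x^+=[-1.4608, 1.2467]  P^+=[0.1580 -0.0381; -0.0381 0.2040]
step 4: x^-=[-1.6700, 1.2955]  P^-=[0.6184 -0.0291; -0.0291 0.5367]  S=[0.8268 0.0877; 0.0877 0.8563]  K=[0.7441 0.0197; -0.0694 0.6278]  nu=[1.8852, -3.2949]  x^+=[-0.3322, -0.9039]  P^+=[0.1577 -0.0379; -0.0379 0.2029]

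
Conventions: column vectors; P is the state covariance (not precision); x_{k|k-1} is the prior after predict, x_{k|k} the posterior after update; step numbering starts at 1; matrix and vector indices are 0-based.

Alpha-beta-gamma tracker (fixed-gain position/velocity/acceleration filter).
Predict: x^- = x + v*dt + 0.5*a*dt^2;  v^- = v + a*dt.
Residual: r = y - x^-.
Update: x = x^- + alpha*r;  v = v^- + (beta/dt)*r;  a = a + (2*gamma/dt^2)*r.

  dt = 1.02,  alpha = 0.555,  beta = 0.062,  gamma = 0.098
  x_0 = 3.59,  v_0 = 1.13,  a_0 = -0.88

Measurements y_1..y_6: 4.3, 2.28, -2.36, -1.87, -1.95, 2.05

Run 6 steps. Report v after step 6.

v_post = -5.1501

step 1: x_pred=4.2848  r=0.0152  x^+=4.2932  v^+=0.2333  a^+=-0.8771
step 2: x_pred=4.0749  r=-1.7949  x^+=3.0788  v^+=-0.7705  a^+=-1.2153
step 3: x_pred=1.6607  r=-4.0207  x^+=-0.5708  v^+=-2.2545  a^+=-1.9727
step 4: x_pred=-3.8966  r=2.0266  x^+=-2.7718  v^+=-4.1435  a^+=-1.5910
step 5: x_pred=-7.8258  r=5.8758  x^+=-4.5647  v^+=-5.4091  a^+=-0.4840
step 6: x_pred=-10.3338  r=12.3838  x^+=-3.4608  v^+=-5.1501  a^+=1.8489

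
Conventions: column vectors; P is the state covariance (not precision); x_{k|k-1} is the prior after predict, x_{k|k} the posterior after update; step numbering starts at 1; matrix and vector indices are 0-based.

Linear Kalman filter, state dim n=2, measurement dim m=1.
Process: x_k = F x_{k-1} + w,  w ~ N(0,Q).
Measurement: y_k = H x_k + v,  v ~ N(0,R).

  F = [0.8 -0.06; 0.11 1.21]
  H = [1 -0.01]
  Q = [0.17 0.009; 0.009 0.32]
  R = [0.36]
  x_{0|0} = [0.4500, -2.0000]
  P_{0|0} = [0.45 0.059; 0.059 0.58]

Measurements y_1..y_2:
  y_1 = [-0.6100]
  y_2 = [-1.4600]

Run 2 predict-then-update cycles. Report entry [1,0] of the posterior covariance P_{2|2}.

P_post[1,0] = -0.0049

step 1: x^-=[0.4800, -2.3705]  P^-=[0.4544 0.0632; 0.0632 1.1903]  S=[0.8133]  K=[0.5580; 0.0631]  nu=[-1.1137]  x^+=[-0.1414, -2.4408]  P^+=[0.2012 0.0346; 0.0346 1.1871]
step 2: x^-=[0.0333, -2.9689]  P^-=[0.2997 -0.0262; -0.0262 2.0697]  S=[0.6605]  K=[0.4542; -0.0710]  nu=[-1.5230]  x^+=[-0.6585, -2.8607]  P^+=[0.1635 -0.0049; -0.0049 2.0663]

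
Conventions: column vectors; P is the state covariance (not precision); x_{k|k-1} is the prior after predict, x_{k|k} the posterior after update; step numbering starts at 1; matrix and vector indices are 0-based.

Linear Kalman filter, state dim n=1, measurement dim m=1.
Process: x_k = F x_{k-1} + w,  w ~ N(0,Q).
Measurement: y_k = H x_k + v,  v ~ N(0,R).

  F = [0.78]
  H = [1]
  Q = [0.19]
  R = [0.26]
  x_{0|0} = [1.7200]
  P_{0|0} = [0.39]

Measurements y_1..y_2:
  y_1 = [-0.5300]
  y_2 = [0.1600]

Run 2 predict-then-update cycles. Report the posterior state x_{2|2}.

step 1: x^-=[1.3416]  P^-=[0.4273]  S=[0.6873]  K=[0.6217]  nu=[-1.8716]  x^+=[0.1780]  P^+=[0.1616]
step 2: x^-=[0.1389]  P^-=[0.2883]  S=[0.5483]  K=[0.5258]  nu=[0.0211]  x^+=[0.1500]  P^+=[0.1367]

x_post = [0.1500]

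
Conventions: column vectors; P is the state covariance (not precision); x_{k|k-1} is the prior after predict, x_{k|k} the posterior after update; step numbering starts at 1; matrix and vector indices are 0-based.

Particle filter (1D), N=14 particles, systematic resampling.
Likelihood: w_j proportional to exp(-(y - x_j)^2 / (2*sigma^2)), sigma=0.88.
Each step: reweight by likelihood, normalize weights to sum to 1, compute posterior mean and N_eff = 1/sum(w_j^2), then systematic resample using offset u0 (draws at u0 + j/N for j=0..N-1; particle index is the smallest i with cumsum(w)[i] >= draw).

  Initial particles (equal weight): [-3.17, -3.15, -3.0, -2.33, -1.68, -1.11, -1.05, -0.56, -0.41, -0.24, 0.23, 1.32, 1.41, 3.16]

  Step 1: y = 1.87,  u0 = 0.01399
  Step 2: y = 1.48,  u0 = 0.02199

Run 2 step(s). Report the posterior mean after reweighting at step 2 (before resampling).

step 1: w=[0.0000, 0.0000, 0.0000, 0.0000, 0.0001, 0.0014, 0.0017, 0.0095, 0.0149, 0.0242, 0.0755, 0.3525, 0.3738, 0.1463]  mean=1.4514  Neff=3.4244  idx=[8, 10, 11, 11, 11, 11, 11, 12, 12, 12, 12, 12, 13, 13]
step 2: w=[0.0093, 0.0341, 0.0920, 0.0920, 0.0920, 0.0920, 0.0920, 0.0933, 0.0933, 0.0933, 0.0933, 0.0933, 0.0151, 0.0151]  mean=1.3643  Neff=11.4260  idx=[1, 2, 3, 4, 4, 5, 6, 7, 7, 8, 9, 10, 11, 11]

post_mean = 1.3643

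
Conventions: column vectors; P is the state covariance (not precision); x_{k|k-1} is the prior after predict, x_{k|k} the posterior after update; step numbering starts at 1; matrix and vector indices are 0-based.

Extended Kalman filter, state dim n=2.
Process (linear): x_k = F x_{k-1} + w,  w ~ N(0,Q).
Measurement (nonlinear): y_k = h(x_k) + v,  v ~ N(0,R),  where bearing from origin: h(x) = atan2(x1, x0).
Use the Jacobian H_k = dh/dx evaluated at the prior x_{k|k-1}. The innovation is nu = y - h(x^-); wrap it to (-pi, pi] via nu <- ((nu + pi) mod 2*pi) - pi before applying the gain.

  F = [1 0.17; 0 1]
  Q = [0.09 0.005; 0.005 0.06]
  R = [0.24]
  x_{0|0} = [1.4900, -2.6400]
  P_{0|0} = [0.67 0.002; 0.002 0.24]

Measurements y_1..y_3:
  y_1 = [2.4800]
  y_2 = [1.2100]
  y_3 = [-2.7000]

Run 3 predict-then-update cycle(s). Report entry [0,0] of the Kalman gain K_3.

K[0,0] = 0.2494

step 1: x^-=[1.0412, -2.6400]  P^-=[0.7676 0.0478; 0.0478 0.3000]  H_jac=[0.3278 0.1293]  S=[0.3315]  K=[0.7776; 0.1642]  nu=[-2.6081]  x^+=[-0.9868, -3.0683]  P^+=[0.5672 0.0055; 0.0055 0.2911]
step 2: x^-=[-1.5084, -3.0683]  P^-=[0.6674 0.0599; 0.0599 0.3511]  H_jac=[0.2625 -0.1290]  S=[0.2878]  K=[0.5819; -0.1027]  nu=[-3.0455]  x^+=[-3.2805, -2.7555]  P^+=[0.5700 0.0771; 0.0771 0.3480]
step 3: x^-=[-3.7490, -2.7555]  P^-=[0.6963 0.1413; 0.1413 0.4080]  H_jac=[0.1273 -0.1732]  S=[0.2573]  K=[0.2494; -0.2047]  nu=[-0.1922]  x^+=[-3.7969, -2.7161]  P^+=[0.6803 0.1544; 0.1544 0.3972]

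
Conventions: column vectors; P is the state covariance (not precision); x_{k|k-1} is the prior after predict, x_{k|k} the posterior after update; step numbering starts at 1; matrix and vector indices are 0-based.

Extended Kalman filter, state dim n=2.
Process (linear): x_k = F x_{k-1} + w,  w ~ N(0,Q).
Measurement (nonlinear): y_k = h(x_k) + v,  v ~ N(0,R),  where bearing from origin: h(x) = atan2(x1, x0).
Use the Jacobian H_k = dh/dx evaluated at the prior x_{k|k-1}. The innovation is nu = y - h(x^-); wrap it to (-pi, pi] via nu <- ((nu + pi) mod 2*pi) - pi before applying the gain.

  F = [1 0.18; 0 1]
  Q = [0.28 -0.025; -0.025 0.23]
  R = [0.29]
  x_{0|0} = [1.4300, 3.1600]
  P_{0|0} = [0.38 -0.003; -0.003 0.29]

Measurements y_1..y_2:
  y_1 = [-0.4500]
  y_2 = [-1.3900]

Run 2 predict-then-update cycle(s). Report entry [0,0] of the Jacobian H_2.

H_jac[0,0] = -0.1575

step 1: x^-=[1.9988, 3.1600]  P^-=[0.6683 0.0242; 0.0242 0.5200]  H_jac=[-0.2260 0.1430]  S=[0.3332]  K=[-0.4430; 0.2067]  nu=[-1.4568]  x^+=[2.6441, 2.8589]  P^+=[0.6029 0.0547; 0.0547 0.5058]
step 2: x^-=[3.1587, 2.8589]  P^-=[0.9190 0.1207; 0.1207 0.7358]  H_jac=[-0.1575 0.1740]  S=[0.3285]  K=[-0.3767; 0.3319]  nu=[-2.1256]  x^+=[3.9595, 2.1533]  P^+=[0.8724 0.1618; 0.1618 0.6996]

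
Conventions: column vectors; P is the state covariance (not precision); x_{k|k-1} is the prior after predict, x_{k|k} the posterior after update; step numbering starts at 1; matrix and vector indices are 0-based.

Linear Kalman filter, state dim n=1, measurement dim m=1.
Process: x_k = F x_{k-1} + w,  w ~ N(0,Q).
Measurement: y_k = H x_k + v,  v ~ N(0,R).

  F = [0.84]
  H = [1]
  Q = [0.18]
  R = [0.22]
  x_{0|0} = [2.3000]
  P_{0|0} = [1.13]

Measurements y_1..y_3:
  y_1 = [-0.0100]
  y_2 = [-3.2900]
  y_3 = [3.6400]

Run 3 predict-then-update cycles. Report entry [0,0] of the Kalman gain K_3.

step 1: x^-=[1.9320]  P^-=[0.9773]  S=[1.1973]  K=[0.8163]  nu=[-1.9420]  x^+=[0.3468]  P^+=[0.1796]
step 2: x^-=[0.2913]  P^-=[0.3067]  S=[0.5267]  K=[0.5823]  nu=[-3.5813]  x^+=[-1.7941]  P^+=[0.1281]
step 3: x^-=[-1.5071]  P^-=[0.2704]  S=[0.4904]  K=[0.5514]  nu=[5.1471]  x^+=[1.3309]  P^+=[0.1213]

K[0,0] = 0.5514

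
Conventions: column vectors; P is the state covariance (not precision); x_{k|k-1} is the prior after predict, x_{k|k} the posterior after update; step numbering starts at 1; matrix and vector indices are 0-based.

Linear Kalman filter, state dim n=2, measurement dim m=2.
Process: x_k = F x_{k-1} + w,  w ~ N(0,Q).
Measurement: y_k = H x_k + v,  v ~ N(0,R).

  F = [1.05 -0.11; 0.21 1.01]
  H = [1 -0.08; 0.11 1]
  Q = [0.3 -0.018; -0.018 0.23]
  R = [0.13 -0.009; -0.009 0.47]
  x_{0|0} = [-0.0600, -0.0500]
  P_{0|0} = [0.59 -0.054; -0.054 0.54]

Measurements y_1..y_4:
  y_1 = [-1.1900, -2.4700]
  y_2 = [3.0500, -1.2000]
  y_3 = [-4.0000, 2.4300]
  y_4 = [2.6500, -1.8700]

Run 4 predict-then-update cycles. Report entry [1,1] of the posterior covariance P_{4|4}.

P_post[1,1] = 0.2354

step 1: x^-=[-0.0575, -0.0631]  P^-=[0.9695 -0.0039; -0.0039 0.7840]  S=[1.1051 0.0310; 0.0310 1.2648]  K=[0.8759 0.0597; -0.0778 0.6214]  nu=[-1.1375, -2.4006]  x^+=[-1.1972, -1.4663]  P^+=[0.1139 0.0077; 0.0077 0.2919]
step 2: x^-=[-1.0958, -1.7324]  P^-=[0.4274 -0.0174; -0.0174 0.5360]  S=[0.5636 -0.0221; -0.0221 1.0074]  K=[0.7626 0.0461; -0.0862 0.5283]  nu=[4.0072, 0.6529]  x^+=[1.9902, -1.7329]  P^+=[0.0990 0.0039; 0.0039 0.2487]
step 3: x^-=[2.2803, -1.3323]  P^-=[0.4113 -0.0197; -0.0197 0.4897]  S=[0.5476 -0.0225; -0.0225 0.9603]  K=[0.7558 0.0443; -0.0868 0.5056]  nu=[-6.3869, 3.5114]  x^+=[-2.3915, 0.9975]  P^+=[0.0981 0.0032; 0.0032 0.2381]
step 4: x^-=[-2.6208, 0.5053]  P^-=[0.4103 -0.0195; -0.0195 0.4785]  S=[0.5465 -0.0215; -0.0215 0.9492]  K=[0.7554 0.0441; -0.0861 0.4999]  nu=[5.3112, -2.0870]  x^+=[1.2992, -0.9952]  P^+=[0.0981 0.0031; 0.0031 0.2354]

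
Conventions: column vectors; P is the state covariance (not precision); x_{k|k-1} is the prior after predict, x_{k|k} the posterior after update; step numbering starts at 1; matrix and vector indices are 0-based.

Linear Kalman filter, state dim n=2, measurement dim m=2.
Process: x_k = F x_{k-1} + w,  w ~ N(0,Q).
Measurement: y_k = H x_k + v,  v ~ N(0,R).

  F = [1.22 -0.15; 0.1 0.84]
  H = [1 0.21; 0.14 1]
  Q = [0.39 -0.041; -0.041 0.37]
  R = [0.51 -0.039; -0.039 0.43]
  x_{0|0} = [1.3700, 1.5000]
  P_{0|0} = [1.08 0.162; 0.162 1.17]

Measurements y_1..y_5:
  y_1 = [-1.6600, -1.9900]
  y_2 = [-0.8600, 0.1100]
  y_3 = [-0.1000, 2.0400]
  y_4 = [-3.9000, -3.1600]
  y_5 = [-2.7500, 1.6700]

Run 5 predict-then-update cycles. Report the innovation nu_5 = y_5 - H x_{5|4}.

innov = [0.6694, 3.3829]

step 1: x^-=[1.4464, 1.3970]  P^-=[1.9645 0.1069; 0.1069 1.2336]  S=[2.5738 0.6052; 0.6052 1.7320]  K=[0.7846 -0.0536; -0.0297 0.7313]  nu=[-3.3998, -3.5895]  x^+=[-1.0286, -1.1267]  P^+=[0.4260 -0.1133; -0.1133 0.3315]
step 2: x^-=[-1.0859, -1.0493]  P^-=[1.0730 -0.1452; -0.1452 0.5891]  S=[1.5480 0.0855; 0.0855 0.9995]  K=[0.6764 -0.0528; -0.0455 0.5730]  nu=[0.4463, 1.3113]  x^+=[-0.8533, -0.3183]  P^+=[0.3681 -0.1006; -0.1006 0.2622]
step 3: x^-=[-0.9933, -0.3527]  P^-=[0.9807 -0.1307; -0.1307 0.5418]  S=[1.4597 0.0775; 0.0775 0.9544]  K=[0.6555 -0.0464; -0.0409 0.5518]  nu=[0.9674, 2.5317]  x^+=[-0.4766, 1.0048]  P^+=[0.3561 -0.0954; -0.0954 0.2522]
step 4: x^-=[-0.7321, 0.7964]  P^-=[0.9607 -0.1256; -0.1256 0.5355]  S=[1.4415 0.0786; 0.0786 0.9492]  K=[0.6506 -0.0446; -0.0391 0.5489]  nu=[-3.3351, -3.8539]  x^+=[-2.7301, -1.1887]  P^+=[0.3533 -0.0940; -0.0940 0.2507]
step 5: x^-=[-3.1524, -1.2715]  P^-=[0.9558 -0.1244; -0.1244 0.5346]  S=[1.4372 0.0790; 0.0790 0.9485]  K=[0.6493 -0.0442; -0.0386 0.5485]  nu=[0.6694, 3.3829]  x^+=[-2.8672, 0.5581]  P^+=[0.3526 -0.0937; -0.0937 0.2505]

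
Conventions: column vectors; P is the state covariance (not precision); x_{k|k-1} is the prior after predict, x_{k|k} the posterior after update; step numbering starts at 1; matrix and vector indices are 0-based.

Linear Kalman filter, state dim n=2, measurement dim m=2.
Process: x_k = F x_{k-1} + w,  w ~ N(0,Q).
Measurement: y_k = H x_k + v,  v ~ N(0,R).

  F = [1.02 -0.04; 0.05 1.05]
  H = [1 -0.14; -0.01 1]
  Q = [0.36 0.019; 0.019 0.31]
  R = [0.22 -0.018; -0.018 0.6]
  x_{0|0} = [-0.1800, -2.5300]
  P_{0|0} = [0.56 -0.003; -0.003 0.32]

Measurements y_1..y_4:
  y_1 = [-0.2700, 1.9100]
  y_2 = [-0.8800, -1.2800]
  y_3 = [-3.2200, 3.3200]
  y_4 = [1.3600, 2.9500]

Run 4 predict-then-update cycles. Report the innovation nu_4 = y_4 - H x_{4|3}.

step 1: x^-=[-0.0824, -2.6655]  P^-=[0.9434 0.0309; 0.0309 0.6639]  S=[1.1677 -0.0894; -0.0894 1.2634]  K=[0.8099 0.0743; -0.0130 0.5243]  nu=[-0.5608, 4.5747]  x^+=[-0.1965, -0.2596]  P^+=[0.1813 0.0318; 0.0318 0.3151]
step 2: x^-=[-0.1901, -0.2824]  P^-=[0.5465 0.0490; 0.0490 0.6612]  S=[0.7657 -0.0669; -0.0669 1.2603]  K=[0.7111 0.0723; -0.0111 0.5237]  nu=[-0.7295, -0.9995]  x^+=[-0.7811, -0.7977]  P^+=[0.1596 0.0322; 0.0322 0.3147]
step 3: x^-=[-0.7648, -0.8767]  P^-=[0.5240 0.0483; 0.0483 0.6608]  S=[0.7434 -0.0673; -0.0673 1.2599]  K=[0.7022 0.0717; -0.0120 0.5235]  nu=[-2.5780, 4.1890]  x^+=[-2.2746, 1.3470]  P^+=[0.1577 0.0320; 0.0320 0.3146]
step 4: x^-=[-2.3739, 1.3006]  P^-=[0.5219 0.0480; 0.0480 0.6606]  S=[0.7414 -0.0676; -0.0676 1.2597]  K=[0.7014 0.0716; -0.0122 0.5234]  nu=[3.9160, 1.6256]  x^+=[0.4893, 2.1035]  P^+=[0.1575 0.0319; 0.0319 0.3146]

innov = [3.9160, 1.6256]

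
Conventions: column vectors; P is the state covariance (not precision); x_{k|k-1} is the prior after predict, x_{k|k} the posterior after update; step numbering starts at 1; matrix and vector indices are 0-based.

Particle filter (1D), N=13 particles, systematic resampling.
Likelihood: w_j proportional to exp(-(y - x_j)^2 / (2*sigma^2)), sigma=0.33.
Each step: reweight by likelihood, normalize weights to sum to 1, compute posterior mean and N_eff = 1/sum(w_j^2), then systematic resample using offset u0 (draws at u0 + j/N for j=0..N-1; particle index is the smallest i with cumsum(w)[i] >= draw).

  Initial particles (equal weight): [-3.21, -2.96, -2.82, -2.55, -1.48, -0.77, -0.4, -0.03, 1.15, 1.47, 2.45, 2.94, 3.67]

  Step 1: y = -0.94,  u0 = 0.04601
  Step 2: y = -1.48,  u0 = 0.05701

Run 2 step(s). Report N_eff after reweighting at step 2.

step 1: w=[0.0000, 0.0000, 0.0000, 0.0000, 0.1843, 0.6157, 0.1843, 0.0157, 0.0000, 0.0000, 0.0000, 0.0000, 0.0000]  mean=-0.8211  Neff=2.2358  idx=[4, 4, 5, 5, 5, 5, 5, 5, 5, 5, 6, 6, 6]
step 2: w=[0.3565, 0.3565, 0.0352, 0.0352, 0.0352, 0.0352, 0.0352, 0.0352, 0.0352, 0.0352, 0.0017, 0.0017, 0.0017]  mean=-1.2744  Neff=3.7852  idx=[0, 0, 0, 0, 1, 1, 1, 1, 1, 3, 5, 7, 9]

N_eff = 3.7852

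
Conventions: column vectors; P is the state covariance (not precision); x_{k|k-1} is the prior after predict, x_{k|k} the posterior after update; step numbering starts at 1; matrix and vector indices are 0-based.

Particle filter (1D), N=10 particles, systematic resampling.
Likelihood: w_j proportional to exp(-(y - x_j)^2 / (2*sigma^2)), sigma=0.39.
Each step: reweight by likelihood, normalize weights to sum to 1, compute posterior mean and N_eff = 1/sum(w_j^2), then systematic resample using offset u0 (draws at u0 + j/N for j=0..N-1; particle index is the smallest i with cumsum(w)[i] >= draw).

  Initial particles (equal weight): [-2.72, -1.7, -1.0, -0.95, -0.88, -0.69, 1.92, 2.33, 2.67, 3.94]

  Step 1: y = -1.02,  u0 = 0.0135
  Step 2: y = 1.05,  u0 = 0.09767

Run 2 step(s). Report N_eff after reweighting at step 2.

N_eff = 2.0252

step 1: w=[0.0000, 0.0570, 0.2602, 0.2564, 0.2443, 0.1821, 0.0000, 0.0000, 0.0000, 0.0000]  mean=-0.9413  Neff=4.3567  idx=[1, 2, 2, 2, 3, 3, 4, 4, 4, 5]
step 2: w=[0.0000, 0.0145, 0.0145, 0.0145, 0.0282, 0.0282, 0.0698, 0.0698, 0.0698, 0.6906]  mean=-0.7580  Neff=2.0252  idx=[5, 7, 8, 9, 9, 9, 9, 9, 9, 9]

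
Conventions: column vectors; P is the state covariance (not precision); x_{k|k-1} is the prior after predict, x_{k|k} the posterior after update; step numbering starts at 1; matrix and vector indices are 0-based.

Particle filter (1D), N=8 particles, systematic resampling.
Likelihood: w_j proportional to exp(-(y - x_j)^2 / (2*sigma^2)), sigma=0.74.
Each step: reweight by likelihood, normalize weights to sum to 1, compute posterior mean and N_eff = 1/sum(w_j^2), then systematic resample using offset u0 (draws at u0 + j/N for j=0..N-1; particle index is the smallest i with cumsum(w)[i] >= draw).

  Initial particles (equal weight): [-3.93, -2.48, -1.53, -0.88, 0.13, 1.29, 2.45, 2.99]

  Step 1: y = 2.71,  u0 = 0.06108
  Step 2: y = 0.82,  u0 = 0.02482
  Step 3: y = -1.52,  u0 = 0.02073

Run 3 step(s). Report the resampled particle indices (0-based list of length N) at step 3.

step 1: w=[0.0000, 0.0000, 0.0000, 0.0000, 0.0011, 0.0781, 0.4627, 0.4581]  mean=2.6042  Neff=2.3254  idx=[5, 6, 6, 6, 7, 7, 7, 7]
step 2: w=[0.7190, 0.0778, 0.0778, 0.0778, 0.0119, 0.0119, 0.0119, 0.0119]  mean=1.6418  Neff=1.8670  idx=[0, 0, 0, 0, 0, 0, 1, 3]
step 3: w=[0.1666, 0.1666, 0.1666, 0.1666, 0.1666, 0.1666, 0.0001, 0.0001]  mean=1.2903  Neff=6.0030  idx=[0, 0, 1, 2, 3, 3, 4, 5]

resampled_idx = [0, 0, 1, 2, 3, 3, 4, 5]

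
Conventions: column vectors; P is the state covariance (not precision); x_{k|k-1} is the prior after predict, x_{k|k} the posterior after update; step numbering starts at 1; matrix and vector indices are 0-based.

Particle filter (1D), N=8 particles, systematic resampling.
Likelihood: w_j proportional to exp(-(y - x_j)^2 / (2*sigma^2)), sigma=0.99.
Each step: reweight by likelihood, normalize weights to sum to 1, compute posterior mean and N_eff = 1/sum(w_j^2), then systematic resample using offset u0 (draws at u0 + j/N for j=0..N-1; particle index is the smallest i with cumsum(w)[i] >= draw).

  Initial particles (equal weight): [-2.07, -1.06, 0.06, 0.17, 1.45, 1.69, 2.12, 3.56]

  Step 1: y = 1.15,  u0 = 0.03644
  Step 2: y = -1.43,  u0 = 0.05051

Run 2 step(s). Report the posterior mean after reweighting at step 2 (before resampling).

post_mean = 0.1603

step 1: w=[0.0014, 0.0222, 0.1461, 0.1641, 0.2558, 0.2308, 0.1657, 0.0138]  mean=1.1721  Neff=5.1236  idx=[2, 2, 3, 4, 4, 5, 5, 6]
step 2: w=[0.3357, 0.3357, 0.2822, 0.0151, 0.0151, 0.0073, 0.0073, 0.0017]  mean=0.1603  Neff=3.2729  idx=[0, 0, 0, 1, 1, 2, 2, 2]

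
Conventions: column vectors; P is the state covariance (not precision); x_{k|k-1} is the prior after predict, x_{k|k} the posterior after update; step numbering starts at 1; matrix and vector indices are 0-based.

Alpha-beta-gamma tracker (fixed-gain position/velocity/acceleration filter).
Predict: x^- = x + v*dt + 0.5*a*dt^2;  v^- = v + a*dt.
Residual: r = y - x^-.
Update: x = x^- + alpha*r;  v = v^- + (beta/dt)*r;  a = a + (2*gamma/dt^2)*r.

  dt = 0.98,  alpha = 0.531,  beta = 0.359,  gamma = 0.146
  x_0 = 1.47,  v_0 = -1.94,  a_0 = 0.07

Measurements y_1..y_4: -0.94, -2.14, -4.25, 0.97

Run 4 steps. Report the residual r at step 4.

resid = 6.9814

step 1: x_pred=-0.3976  r=-0.5424  x^+=-0.6856  v^+=-2.0701  a^+=-0.0949
step 2: x_pred=-2.7599  r=0.6199  x^+=-2.4307  v^+=-1.9360  a^+=0.0936
step 3: x_pred=-4.2831  r=0.0331  x^+=-4.2655  v^+=-1.8322  a^+=0.1036
step 4: x_pred=-6.0114  r=6.9814  x^+=-2.3043  v^+=0.8268  a^+=2.2262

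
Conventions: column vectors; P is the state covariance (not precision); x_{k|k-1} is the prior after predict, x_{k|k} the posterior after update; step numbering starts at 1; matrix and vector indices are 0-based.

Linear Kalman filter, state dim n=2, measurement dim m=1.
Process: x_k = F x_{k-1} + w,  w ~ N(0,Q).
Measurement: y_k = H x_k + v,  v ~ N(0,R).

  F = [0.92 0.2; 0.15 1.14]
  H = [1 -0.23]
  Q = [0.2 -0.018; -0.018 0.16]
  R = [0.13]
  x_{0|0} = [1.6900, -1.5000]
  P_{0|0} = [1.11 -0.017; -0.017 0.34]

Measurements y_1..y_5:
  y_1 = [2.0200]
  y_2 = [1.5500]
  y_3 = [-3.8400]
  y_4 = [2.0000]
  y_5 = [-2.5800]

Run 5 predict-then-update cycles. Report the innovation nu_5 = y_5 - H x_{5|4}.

innov = [-3.0128]

step 1: x^-=[1.2548, -1.4565]  P^-=[1.1468 0.1944; 0.1944 0.6210]  S=[1.2203]  K=[0.9032; 0.0422]  nu=[0.4302]  x^+=[1.6434, -1.4383]  P^+=[0.1514 0.1478; 0.1478 0.6188]
step 2: x^-=[1.2242, -1.3932]  P^-=[0.4073 0.3035; 0.3035 1.0182]  S=[0.4516]  K=[0.7474; 0.1534]  nu=[0.0053]  x^+=[1.2282, -1.3924]  P^+=[0.1551 0.2517; 0.2517 1.0076]
step 3: x^-=[0.8515, -1.4031]  P^-=[0.4642 0.5047; 0.5047 1.5590]  S=[0.4445]  K=[0.7831; 0.3286]  nu=[-5.0142]  x^+=[-3.0752, -3.0509]  P^+=[0.1916 0.3903; 0.3903 1.5110]
step 4: x^-=[-3.4394, -3.9393]  P^-=[0.5662 0.7740; 0.7740 2.2615]  S=[0.4598]  K=[0.8442; 0.5520]  nu=[4.5333]  x^+=[0.3878, -1.4369]  P^+=[0.2385 0.5597; 0.5597 2.1214]
step 5: x^-=[0.0694, -1.5799]  P^-=[0.6927 1.1024; 1.1024 3.1138]  S=[0.4803]  K=[0.9143; 0.8041]  nu=[-3.0128]  x^+=[-2.6851, -4.0025]  P^+=[0.2912 0.7493; 0.7493 2.8032]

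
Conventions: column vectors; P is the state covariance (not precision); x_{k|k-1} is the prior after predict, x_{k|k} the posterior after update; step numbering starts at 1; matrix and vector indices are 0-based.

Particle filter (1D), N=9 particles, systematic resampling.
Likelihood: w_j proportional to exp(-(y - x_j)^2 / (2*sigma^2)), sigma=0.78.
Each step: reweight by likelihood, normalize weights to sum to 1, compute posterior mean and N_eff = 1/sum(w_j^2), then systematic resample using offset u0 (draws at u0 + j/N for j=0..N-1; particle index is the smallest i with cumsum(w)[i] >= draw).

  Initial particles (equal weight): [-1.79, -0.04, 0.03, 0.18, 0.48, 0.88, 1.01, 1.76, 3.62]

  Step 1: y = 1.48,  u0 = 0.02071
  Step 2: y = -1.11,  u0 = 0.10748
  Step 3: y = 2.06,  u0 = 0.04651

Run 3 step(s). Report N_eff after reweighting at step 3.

step 1: w=[0.0000, 0.0421, 0.0500, 0.0701, 0.1237, 0.2092, 0.2346, 0.2637, 0.0065]  mean=0.9806  Neff=5.1845  idx=[1, 3, 4, 5, 5, 6, 6, 7, 7]
step 2: w=[0.4339, 0.2832, 0.1392, 0.0429, 0.0429, 0.0277, 0.0277, 0.0013, 0.0013]  mean=0.2363  Neff=3.4123  idx=[0, 0, 0, 1, 1, 1, 2, 3, 6]
step 3: w=[0.0243, 0.0243, 0.0243, 0.0500, 0.0500, 0.0500, 0.1173, 0.2907, 0.3689]  mean=0.7088  Neff=4.1041  idx=[1, 4, 6, 7, 7, 7, 8, 8, 8]

N_eff = 4.1041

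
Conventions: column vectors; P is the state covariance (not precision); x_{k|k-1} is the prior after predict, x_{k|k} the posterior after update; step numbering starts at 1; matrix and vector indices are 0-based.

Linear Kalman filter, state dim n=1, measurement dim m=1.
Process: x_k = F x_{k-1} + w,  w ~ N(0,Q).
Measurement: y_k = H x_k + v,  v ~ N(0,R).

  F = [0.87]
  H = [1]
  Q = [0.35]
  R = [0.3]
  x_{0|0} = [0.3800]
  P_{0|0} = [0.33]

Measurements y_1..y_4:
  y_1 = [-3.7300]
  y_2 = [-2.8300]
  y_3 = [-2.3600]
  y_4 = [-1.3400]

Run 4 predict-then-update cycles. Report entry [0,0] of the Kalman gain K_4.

step 1: x^-=[0.3306]  P^-=[0.5998]  S=[0.8998]  K=[0.6666]  nu=[-4.0606]  x^+=[-2.3761]  P^+=[0.2000]
step 2: x^-=[-2.0672]  P^-=[0.5014]  S=[0.8014]  K=[0.6256]  nu=[-0.7628]  x^+=[-2.5444]  P^+=[0.1877]
step 3: x^-=[-2.2137]  P^-=[0.4921]  S=[0.7921]  K=[0.6212]  nu=[-0.1463]  x^+=[-2.3046]  P^+=[0.1864]
step 4: x^-=[-2.0050]  P^-=[0.4911]  S=[0.7911]  K=[0.6208]  nu=[0.6650]  x^+=[-1.5922]  P^+=[0.1862]

K[0,0] = 0.6208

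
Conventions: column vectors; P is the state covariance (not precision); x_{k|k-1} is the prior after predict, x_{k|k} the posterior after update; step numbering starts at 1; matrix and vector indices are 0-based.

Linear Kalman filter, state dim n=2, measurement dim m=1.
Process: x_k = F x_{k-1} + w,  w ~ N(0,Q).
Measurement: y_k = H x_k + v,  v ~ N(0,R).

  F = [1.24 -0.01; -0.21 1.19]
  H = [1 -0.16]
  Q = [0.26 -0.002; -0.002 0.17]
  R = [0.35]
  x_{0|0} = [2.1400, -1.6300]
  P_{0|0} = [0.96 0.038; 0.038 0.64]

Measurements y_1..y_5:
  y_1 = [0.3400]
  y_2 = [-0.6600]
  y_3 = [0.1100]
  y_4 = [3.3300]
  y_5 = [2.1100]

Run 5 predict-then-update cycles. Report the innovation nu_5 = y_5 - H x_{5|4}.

innov = [-0.6121]

step 1: x^-=[2.6699, -2.3891]  P^-=[1.7352 -0.2034; -0.2034 1.0996]  S=[2.1785]  K=[0.8115; -0.1742]  nu=[-2.7122]  x^+=[0.4691, -1.9168]  P^+=[0.3007 0.1044; 0.1044 1.0336]
step 2: x^-=[0.6008, -2.3795]  P^-=[0.7199 0.0617; 0.0617 1.5947]  S=[1.0910]  K=[0.6508; -0.1773]  nu=[-1.6415]  x^+=[-0.4675, -2.0884]  P^+=[0.2578 0.1876; 0.1876 1.5604]
step 3: x^-=[-0.5588, -2.3870]  P^-=[0.6519 0.1895; 0.1895 2.2973]  S=[1.0001]  K=[0.6215; -0.1780]  nu=[0.2869]  x^+=[-0.3805, -2.4381]  P^+=[0.2656 0.3002; 0.3002 2.2656]
step 4: x^-=[-0.4474, -2.8214]  P^-=[0.6611 0.3455; 0.3455 3.2400]  S=[0.9835]  K=[0.6160; -0.1758]  nu=[3.3260]  x^+=[1.6014, -3.4062]  P^+=[0.2879 0.4520; 0.4520 3.2096]
step 5: x^-=[2.0198, -4.3897]  P^-=[0.6918 0.5527; 0.5527 4.5019]  S=[0.9802]  K=[0.6156; -0.1709]  nu=[-0.6121]  x^+=[1.6430, -4.2850]  P^+=[0.3204 0.6559; 0.6559 4.4733]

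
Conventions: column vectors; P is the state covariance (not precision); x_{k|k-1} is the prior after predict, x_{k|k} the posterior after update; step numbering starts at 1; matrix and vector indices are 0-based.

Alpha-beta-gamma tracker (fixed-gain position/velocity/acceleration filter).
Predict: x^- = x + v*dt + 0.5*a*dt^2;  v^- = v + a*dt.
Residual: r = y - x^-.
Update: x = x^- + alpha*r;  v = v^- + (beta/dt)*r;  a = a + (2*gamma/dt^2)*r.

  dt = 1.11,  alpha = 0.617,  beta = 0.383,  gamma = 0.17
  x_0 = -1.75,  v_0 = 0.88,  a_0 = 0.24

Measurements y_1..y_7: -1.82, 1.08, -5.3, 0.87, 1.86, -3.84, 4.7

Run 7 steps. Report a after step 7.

a_post = 1.5410

step 1: x_pred=-0.6253  r=-1.1947  x^+=-1.3624  v^+=0.7342  a^+=-0.0897
step 2: x_pred=-0.6027  r=1.6827  x^+=0.4355  v^+=1.2153  a^+=0.3747
step 3: x_pred=2.0153  r=-7.3153  x^+=-2.4982  v^+=-0.8929  a^+=-1.6440
step 4: x_pred=-4.5022  r=5.3722  x^+=-1.1875  v^+=-0.8641  a^+=-0.1615
step 5: x_pred=-2.2462  r=4.1062  x^+=0.2873  v^+=0.3734  a^+=0.9716
step 6: x_pred=1.3004  r=-5.1404  x^+=-1.8712  v^+=-0.3218  a^+=-0.4469
step 7: x_pred=-2.5037  r=7.2037  x^+=1.9410  v^+=1.6678  a^+=1.5410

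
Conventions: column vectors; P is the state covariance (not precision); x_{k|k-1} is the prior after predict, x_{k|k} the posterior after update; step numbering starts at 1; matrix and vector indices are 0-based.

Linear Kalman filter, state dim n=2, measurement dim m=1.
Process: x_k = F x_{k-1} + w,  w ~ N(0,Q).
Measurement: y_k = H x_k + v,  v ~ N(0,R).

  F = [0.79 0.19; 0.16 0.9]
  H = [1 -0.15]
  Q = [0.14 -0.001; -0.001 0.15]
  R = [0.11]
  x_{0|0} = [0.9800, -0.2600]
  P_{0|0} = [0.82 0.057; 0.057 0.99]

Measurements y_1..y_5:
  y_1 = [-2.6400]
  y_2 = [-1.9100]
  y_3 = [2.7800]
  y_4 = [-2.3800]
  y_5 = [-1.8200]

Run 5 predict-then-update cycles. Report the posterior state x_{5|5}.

x_post = [-1.7572, -1.2390]

step 1: x^-=[0.7248, -0.0772]  P^-=[0.7046 0.3142; 0.3142 0.9893]  S=[0.7426]  K=[0.8854; 0.2233]  nu=[-3.3764]  x^+=[-2.2645, -0.8310]  P^+=[0.1225 0.1674; 0.1674 0.9523]
step 2: x^-=[-1.9469, -1.1103]  P^-=[0.3011 0.3014; 0.3014 0.9727]  S=[0.3425]  K=[0.7470; 0.4541]  nu=[-0.1297]  x^+=[-2.0437, -1.1691]  P^+=[0.1100 0.1853; 0.1853 0.9021]
step 3: x^-=[-1.8367, -1.3792]  P^-=[0.2968 0.3045; 0.3045 0.9369]  S=[0.3365]  K=[0.7462; 0.4873]  nu=[4.4098]  x^+=[1.4540, 0.7695]  P^+=[0.1094 0.1821; 0.1821 0.8570]
step 4: x^-=[1.2949, 0.9252]  P^-=[0.2939 0.2944; 0.2944 0.8994]  S=[0.3358]  K=[0.7437; 0.4750]  nu=[-3.5361]  x^+=[-1.3348, -0.7544]  P^+=[0.1082 0.1758; 0.1758 0.8236]
step 5: x^-=[-1.1979, -0.8925]  P^-=[0.2900 0.2838; 0.2838 0.8705]  S=[0.3345]  K=[0.7398; 0.4583]  nu=[-0.7560]  x^+=[-1.7572, -1.2390]  P^+=[0.1070 0.1705; 0.1705 0.8003]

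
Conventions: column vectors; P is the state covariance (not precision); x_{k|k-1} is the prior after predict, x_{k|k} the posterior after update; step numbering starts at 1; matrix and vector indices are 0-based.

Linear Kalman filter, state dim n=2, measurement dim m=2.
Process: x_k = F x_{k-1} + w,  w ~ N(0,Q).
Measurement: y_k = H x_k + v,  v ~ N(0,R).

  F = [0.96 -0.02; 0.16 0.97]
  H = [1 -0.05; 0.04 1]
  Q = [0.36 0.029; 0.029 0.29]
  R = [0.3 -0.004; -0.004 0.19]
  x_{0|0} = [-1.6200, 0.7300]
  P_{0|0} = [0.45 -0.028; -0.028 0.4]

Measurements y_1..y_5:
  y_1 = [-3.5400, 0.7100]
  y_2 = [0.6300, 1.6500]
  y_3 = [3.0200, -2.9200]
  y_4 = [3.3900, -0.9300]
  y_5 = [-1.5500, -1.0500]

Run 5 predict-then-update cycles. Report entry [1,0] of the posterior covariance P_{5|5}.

P_post[1,0] = 0.0038

step 1: x^-=[-1.5698, 0.4489]  P^-=[0.7760 0.0644; 0.0644 0.6692]  S=[1.0712 0.0578; 0.0578 0.8656]  K=[0.7180 0.0623; -0.0131 0.7770]  nu=[-1.9478, 0.3239]  x^+=[-2.9482, 0.7260]  P^+=[0.2152 0.0004; 0.0004 0.1477]
step 2: x^-=[-2.8448, 0.2325]  P^-=[0.5584 0.0595; 0.0595 0.4346]  S=[0.8535 0.0560; 0.0560 0.6302]  K=[0.6460 0.0725; -0.0012 0.6934]  nu=[3.4864, 1.5312]  x^+=[-0.4817, 1.2901]  P^+=[0.1937 0.0034; 0.0034 0.1316]
step 3: x^-=[-0.4883, 1.1743]  P^-=[0.5384 0.0594; 0.0594 0.4199]  S=[0.8335 0.0558; 0.0558 0.6155]  K=[0.6374 0.0737; 0.0001 0.6860]  nu=[3.5670, -4.0748]  x^+=[1.4853, -1.6206]  P^+=[0.1911 0.0038; 0.0038 0.1302]
step 4: x^-=[1.4583, -1.3344]  P^-=[0.5361 0.0594; 0.0594 0.4186]  S=[0.8312 0.0558; 0.0558 0.6142]  K=[0.6364 0.0738; 0.0003 0.6854]  nu=[1.8650, 0.3460]  x^+=[2.6707, -1.0967]  P^+=[0.1908 0.0038; 0.0038 0.1301]
step 5: x^-=[2.5859, -0.6365]  P^-=[0.5358 0.0594; 0.0594 0.4185]  S=[0.8309 0.0557; 0.0557 0.6141]  K=[0.6363 0.0738; 0.0003 0.6853]  nu=[-4.1677, -0.5169]  x^+=[-0.1042, -0.9919]  P^+=[0.1908 0.0038; 0.0038 0.1301]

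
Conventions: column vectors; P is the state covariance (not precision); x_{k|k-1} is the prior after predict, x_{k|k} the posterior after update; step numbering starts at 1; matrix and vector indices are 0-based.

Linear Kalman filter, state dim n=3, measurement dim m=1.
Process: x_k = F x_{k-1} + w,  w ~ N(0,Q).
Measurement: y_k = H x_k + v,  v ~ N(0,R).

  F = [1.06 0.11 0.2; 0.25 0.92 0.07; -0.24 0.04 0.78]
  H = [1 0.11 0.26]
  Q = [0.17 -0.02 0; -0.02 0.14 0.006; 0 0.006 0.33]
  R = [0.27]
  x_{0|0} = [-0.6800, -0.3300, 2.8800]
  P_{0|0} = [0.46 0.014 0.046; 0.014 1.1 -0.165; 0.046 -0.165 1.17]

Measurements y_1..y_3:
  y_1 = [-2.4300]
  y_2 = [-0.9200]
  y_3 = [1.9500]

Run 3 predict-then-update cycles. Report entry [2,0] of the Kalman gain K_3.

step 1: x^-=[-0.1811, -0.2720, 2.3964]  P^-=[0.7625 0.2177 0.0909; 0.2177 1.0923 -0.0309; 0.0909 -0.0309 1.0423]  S=[1.2096]  K=[0.6697; 0.2727; 0.2964]  nu=[-2.8420]  x^+=[-2.0845, -1.0470, 1.5540]  P^+=[0.2200 -0.0032 -0.1492; -0.0032 1.0024 -0.1286; -0.1492 -0.1286 0.9360]
step 2: x^-=[-2.0139, -1.3756, 1.6705]  P^-=[0.3971 0.1065 -0.0338; 0.1065 0.9835 -0.0378; -0.0338 -0.0378 0.9617]  S=[0.7476]  K=[0.5350; 0.2739; 0.2836]  nu=[0.8109]  x^+=[-1.5801, -1.1535, 1.9005]  P^+=[0.1831 -0.0031 -0.1473; -0.0031 0.9274 -0.0959; -0.1473 -0.0959 0.9015]
step 3: x^-=[-1.4217, -1.3232, 1.8155]  P^-=[0.3556 0.0952 -0.0256; 0.0952 0.9219 -0.0163; -0.0256 -0.0163 0.9397]  S=[0.7070]  K=[0.5084; 0.2721; 0.3069]  nu=[3.0452]  x^+=[0.1265, -0.4946, 2.7499]  P^+=[0.1729 -0.0026 -0.1359; -0.0026 0.8695 -0.0753; -0.1359 -0.0753 0.8732]

K[2,0] = 0.3069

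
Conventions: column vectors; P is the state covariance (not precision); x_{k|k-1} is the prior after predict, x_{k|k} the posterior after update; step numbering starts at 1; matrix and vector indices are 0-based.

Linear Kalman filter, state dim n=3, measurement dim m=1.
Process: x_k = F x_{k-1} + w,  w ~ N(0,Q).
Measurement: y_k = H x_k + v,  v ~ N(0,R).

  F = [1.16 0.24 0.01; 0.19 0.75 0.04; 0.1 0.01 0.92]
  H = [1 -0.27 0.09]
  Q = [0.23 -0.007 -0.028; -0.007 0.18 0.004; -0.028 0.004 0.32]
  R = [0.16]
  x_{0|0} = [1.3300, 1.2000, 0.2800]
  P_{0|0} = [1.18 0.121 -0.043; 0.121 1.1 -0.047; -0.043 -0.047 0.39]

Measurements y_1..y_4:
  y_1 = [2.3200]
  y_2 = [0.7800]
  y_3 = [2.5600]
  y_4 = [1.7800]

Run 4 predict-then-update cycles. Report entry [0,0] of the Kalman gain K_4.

step 1: x^-=[1.8336, 1.1639, 0.4026]  P^-=[1.9474 0.5591 0.0631; 0.5591 0.8730 0.0182; 0.0631 0.0182 0.6535]  S=[1.8848]  K=[0.9561; 0.1725; 0.0621]  nu=[0.7644]  x^+=[2.5645, 1.2957, 0.4501]  P^+=[0.2244 0.2483 -0.0488; 0.2483 0.8169 -0.0020; -0.0488 -0.0020 0.6462]
step 2: x^-=[3.2902, 1.4770, 0.6835]  P^-=[0.7162 0.4148 -0.0377; 0.4148 0.7186 0.0472; -0.0377 0.0472 0.8608]  S=[0.7025]  K=[0.8553; 0.3203; 0.0384]  nu=[-2.1730]  x^+=[1.4318, 0.7811, 0.6000]  P^+=[0.2023 0.2223 -0.0608; 0.2223 0.6465 0.0385; -0.0608 0.0385 0.8597]
step 3: x^-=[1.8544, 0.8819, 0.7030]  P^-=[0.6622 0.3556 -0.0436; 0.3556 0.6171 0.0772; -0.0436 0.0772 1.0397]  S=[0.6720]  K=[0.8367; 0.2916; 0.0433]  nu=[0.8805]  x^+=[2.5911, 1.1386, 0.7412]  P^+=[0.1917 0.1917 -0.0680; 0.1917 0.5600 0.0687; -0.0680 0.0687 1.0385]
step 4: x^-=[3.2863, 1.3759, 0.9524]  P^-=[0.6258 0.3098 -0.0455; 0.3098 0.5613 0.1000; -0.0455 0.1000 1.1901]  S=[0.6560]  K=[0.8202; 0.2550; 0.0527]  nu=[-1.2205]  x^+=[2.2852, 1.0646, 0.8880]  P^+=[0.1845 0.1726 -0.0739; 0.1726 0.5186 0.0912; -0.0739 0.0912 1.1882]

K[0,0] = 0.8202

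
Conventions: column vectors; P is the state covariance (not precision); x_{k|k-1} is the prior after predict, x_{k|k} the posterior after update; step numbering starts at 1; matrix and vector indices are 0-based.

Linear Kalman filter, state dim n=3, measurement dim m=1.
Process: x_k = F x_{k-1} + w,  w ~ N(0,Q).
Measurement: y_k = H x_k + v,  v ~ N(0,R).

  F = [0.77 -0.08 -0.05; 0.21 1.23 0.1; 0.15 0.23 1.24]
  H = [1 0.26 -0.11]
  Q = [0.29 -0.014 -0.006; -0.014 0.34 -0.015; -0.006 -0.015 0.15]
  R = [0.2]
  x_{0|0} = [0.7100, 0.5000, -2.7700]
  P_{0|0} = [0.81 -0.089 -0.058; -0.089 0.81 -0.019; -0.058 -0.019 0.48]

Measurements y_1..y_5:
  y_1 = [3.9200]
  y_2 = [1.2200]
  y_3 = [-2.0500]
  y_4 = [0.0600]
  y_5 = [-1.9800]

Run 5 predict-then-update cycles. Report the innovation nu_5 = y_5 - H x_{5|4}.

step 1: x^-=[0.6452, 0.4871, -3.2133]  P^-=[0.7919 -0.0505 -0.0246; -0.0505 1.5529 0.2331; -0.0246 0.2331 0.9106]  S=[1.0738]  K=[0.7278; 0.3051; -0.0598]  nu=[2.7947]  x^+=[2.6792, 1.3399, -3.3804]  P^+=[0.2231 -0.2889 0.0221; -0.2889 1.4529 0.2527; 0.0221 0.2527 0.9067]
step 2: x^-=[2.1248, 1.8727, -3.4816]  P^-=[0.4698 -0.4103 -0.1179; -0.4103 2.4708 0.8455; -0.1179 0.8455 1.7585]  S=[0.6223]  K=[0.6043; 0.2235; -0.1471]  nu=[-1.7747]  x^+=[1.0524, 1.4760, -3.2206]  P^+=[0.2425 -0.4944 -0.0626; -0.4944 2.4397 0.8659; -0.0626 0.8659 1.7450]
step 3: x^-=[0.8533, 1.7144, -3.4962]  P^-=[0.5264 -0.7478 -0.3679; -0.7478 4.0142 2.1075; -0.3679 2.1075 3.4042]  S=[0.6105]  K=[0.6101; 0.1049; -0.3184]  nu=[-3.7336]  x^+=[-1.4246, 1.3228, -2.3075]  P^+=[0.2992 -0.7869 -0.2493; -0.7869 4.0075 2.1279; -0.2493 2.1279 3.3423]
step 4: x^-=[-1.0874, 1.0971, -2.7708]  P^-=[0.6346 -1.2732 -0.8540; -1.2732 6.5560 4.5852; -0.8540 4.5852 6.5746]  S=[0.6209]  K=[0.6402; -0.1176; -0.6202]  nu=[0.5573]  x^+=[-0.7306, 1.0316, -3.1164]  P^+=[0.3801 -1.2265 -0.6075; -1.2265 6.5475 4.5399; -0.6075 4.5399 6.3357]
step 5: x^-=[-0.4892, 0.8038, -3.7367]  P^-=[0.8073 -2.1254 -1.7559; -2.1254 10.7835 9.2108; -1.7559 9.2108 12.5257]  S=[0.6421]  K=[0.6975; -0.5215; -1.1509]  nu=[-2.1108]  x^+=[-1.9615, 1.9046, -1.3074]  P^+=[0.4949 -1.8918 -1.2405; -1.8918 10.6089 8.8254; -1.2405 8.8254 11.6752]

innov = [-2.1108]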